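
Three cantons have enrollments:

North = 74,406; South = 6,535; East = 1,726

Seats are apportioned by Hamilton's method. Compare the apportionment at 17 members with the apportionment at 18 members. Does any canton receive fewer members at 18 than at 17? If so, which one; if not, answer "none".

At 17 seats: North 15, South 1, East 1.
At 18 seats: North 16, South 2, East 0.
East drops from 1 to 0.

East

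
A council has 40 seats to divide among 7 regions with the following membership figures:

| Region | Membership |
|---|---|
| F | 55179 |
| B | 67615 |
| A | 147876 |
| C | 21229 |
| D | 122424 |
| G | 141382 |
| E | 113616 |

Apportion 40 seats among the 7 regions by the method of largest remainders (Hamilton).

F=3, B=4, A=9, C=1, D=7, G=9, E=7

Standard divisor: 669321 ÷ 40 ≈ 16733.025.
Standard quotas: F 3.2976, B 4.0408, A 8.8374, C 1.2687, D 7.3163, G 8.4493, E 6.7899.
Lower quotas: F 3, B 4, A 8, C 1, D 7, G 8, E 6 (sum 37, leaving 3 seats).
Remainders in descending order: A 0.8374, E 0.7899, G 0.4493, D 0.3163, F 0.2976, C 0.2687, B 0.0408.
Largest remainders: A, E, G receive the extra seats.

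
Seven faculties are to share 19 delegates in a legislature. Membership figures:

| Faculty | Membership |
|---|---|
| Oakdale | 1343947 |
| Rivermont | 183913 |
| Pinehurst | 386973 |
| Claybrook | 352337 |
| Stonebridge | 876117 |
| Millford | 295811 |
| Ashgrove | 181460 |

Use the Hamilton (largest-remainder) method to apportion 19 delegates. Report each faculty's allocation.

Oakdale 7, Rivermont 1, Pinehurst 2, Claybrook 2, Stonebridge 5, Millford 1, Ashgrove 1

The standard divisor is 3620558/19 ≈ 190555.684.
Standard quotas: Oakdale 7.0528, Rivermont 0.9651, Pinehurst 2.0308, Claybrook 1.8490, Stonebridge 4.5977, Millford 1.5524, Ashgrove 0.9523.
Lower quotas: Oakdale 7, Rivermont 0, Pinehurst 2, Claybrook 1, Stonebridge 4, Millford 1, Ashgrove 0 (sum 15, leaving 4 seats).
Remainders in descending order: Rivermont 0.9651, Ashgrove 0.9523, Claybrook 0.8490, Stonebridge 0.5977, Millford 0.5524, Oakdale 0.0528, Pinehurst 0.0308.
Largest remainders: Rivermont, Ashgrove, Claybrook, Stonebridge receive the extra seats.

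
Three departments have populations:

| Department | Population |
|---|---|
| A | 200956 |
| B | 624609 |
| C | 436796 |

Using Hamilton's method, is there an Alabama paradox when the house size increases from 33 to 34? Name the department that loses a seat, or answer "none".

none

At 33 seats: A 5, B 16, C 12.
At 34 seats: A 5, B 17, C 12.
No department's allocation decreased.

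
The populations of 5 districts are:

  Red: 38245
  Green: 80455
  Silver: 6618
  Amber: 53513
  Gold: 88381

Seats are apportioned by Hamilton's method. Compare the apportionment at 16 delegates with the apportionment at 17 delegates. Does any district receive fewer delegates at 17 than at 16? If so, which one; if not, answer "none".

Silver

At 16 seats: Red 2, Green 5, Silver 1, Amber 3, Gold 5.
At 17 seats: Red 3, Green 5, Silver 0, Amber 3, Gold 6.
Silver drops from 1 to 0.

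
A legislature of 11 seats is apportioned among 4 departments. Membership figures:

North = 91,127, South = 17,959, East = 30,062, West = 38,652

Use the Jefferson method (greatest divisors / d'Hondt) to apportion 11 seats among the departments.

Standard divisor 177800/11 ≈ 16163.636; standard quotas: North 5.638, South 1.111, East 1.860, West 2.391.
Rounding down gives 5, 1, 1, 2 = 9 seats, so the divisor must be adjusted.
With modified divisor 14000: modified quotas North 6.509, South 1.283, East 2.147, West 2.761.
Rounding down: North 6, South 1, East 2, West 2 (total 11).

North 6; South 1; East 2; West 2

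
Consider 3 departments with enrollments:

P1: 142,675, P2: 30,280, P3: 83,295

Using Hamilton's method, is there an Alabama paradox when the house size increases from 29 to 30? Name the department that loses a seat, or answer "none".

At 29 seats: P1 16, P2 4, P3 9.
At 30 seats: P1 17, P2 3, P3 10.
P2 drops from 4 to 3.

P2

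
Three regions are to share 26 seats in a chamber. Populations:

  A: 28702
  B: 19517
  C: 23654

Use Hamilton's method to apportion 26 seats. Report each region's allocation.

A: 10; B: 7; C: 9

Total 71873; standard divisor 71873/26 ≈ 2764.346.
Standard quotas: A 10.3829, B 7.0603, C 8.5568.
Lower quotas: A 10, B 7, C 8 (sum 25, leaving 1 seat).
Remainders in descending order: C 0.5568, A 0.3829, B 0.0603.
Largest remainder: C receives the extra seat.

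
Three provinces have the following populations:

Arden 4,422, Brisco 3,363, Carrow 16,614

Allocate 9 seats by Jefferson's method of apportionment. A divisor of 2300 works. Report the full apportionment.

Arden 1, Brisco 1, Carrow 7

With modified divisor 2300: modified quotas Arden 1.923, Brisco 1.462, Carrow 7.223.
Rounding down: Arden 1, Brisco 1, Carrow 7 (total 9).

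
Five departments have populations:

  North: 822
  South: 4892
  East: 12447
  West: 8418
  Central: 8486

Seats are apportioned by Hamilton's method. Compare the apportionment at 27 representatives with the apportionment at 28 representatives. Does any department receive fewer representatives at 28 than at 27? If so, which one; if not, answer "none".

At 27 seats: North 1, South 4, East 10, West 6, Central 6.
At 28 seats: North 0, South 4, East 10, West 7, Central 7.
North drops from 1 to 0.

North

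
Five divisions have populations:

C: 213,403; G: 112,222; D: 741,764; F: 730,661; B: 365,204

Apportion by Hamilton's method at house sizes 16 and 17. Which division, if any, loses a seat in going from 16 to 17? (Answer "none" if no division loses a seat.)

At 16 seats: C 2, G 1, D 5, F 5, B 3.
At 17 seats: C 1, G 1, D 6, F 6, B 3.
C drops from 2 to 1.

C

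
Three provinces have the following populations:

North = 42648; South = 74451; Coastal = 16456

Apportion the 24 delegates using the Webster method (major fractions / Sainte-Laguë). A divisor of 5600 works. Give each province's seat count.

North 8, South 13, Coastal 3

With modified divisor 5600: modified quotas North 7.616, South 13.295, Coastal 2.939.
Rounding to the nearest integer: North 8, South 13, Coastal 3 (total 24).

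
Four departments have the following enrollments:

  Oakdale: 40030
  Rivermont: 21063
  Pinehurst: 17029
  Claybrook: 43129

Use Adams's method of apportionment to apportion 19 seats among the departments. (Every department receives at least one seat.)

Standard divisor 121251/19 ≈ 6381.632; standard quotas: Oakdale 6.273, Rivermont 3.301, Pinehurst 2.668, Claybrook 6.758.
Rounding up gives 7, 4, 3, 7 = 21 seats, so the divisor must be adjusted.
With modified divisor 7100: modified quotas Oakdale 5.638, Rivermont 2.967, Pinehurst 2.398, Claybrook 6.075.
Rounding up: Oakdale 6, Rivermont 3, Pinehurst 3, Claybrook 7 (total 19).

Oakdale 6; Rivermont 3; Pinehurst 3; Claybrook 7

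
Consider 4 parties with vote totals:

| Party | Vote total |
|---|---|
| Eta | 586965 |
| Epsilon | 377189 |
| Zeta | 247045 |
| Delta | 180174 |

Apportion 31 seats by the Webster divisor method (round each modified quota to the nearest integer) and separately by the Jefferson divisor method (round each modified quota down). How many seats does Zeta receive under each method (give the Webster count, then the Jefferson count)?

Webster: Eta 13, Epsilon 8, Zeta 6, Delta 4.
Jefferson: Eta 14, Epsilon 8, Zeta 5, Delta 4.
Zeta gets 6 under Webster and 5 under Jefferson.

6 and 5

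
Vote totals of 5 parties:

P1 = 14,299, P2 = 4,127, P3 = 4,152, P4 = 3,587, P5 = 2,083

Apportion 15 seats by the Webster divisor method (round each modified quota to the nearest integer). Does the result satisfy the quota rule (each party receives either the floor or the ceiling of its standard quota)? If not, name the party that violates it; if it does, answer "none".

Standard quotas: P1 7.593, P2 2.191, P3 2.205, P4 1.905, P5 1.106.
Webster allocation: P1 8, P2 2, P3 2, P4 2, P5 1.
Every allocation lies between the lower and upper quota.

none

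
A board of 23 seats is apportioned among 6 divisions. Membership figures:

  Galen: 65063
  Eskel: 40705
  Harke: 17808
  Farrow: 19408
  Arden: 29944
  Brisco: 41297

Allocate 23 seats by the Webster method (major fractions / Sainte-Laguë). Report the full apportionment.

Galen 7, Eskel 4, Harke 2, Farrow 2, Arden 3, Brisco 5

Standard divisor 214225/23 ≈ 9314.13; standard quotas: Galen 6.985, Eskel 4.370, Harke 1.912, Farrow 2.084, Arden 3.215, Brisco 4.434.
Rounding to the nearest integer gives 7, 4, 2, 2, 3, 4 = 22 seats, so the divisor must be adjusted.
With modified divisor 9100: modified quotas Galen 7.150, Eskel 4.473, Harke 1.957, Farrow 2.133, Arden 3.291, Brisco 4.538.
Rounding to the nearest integer: Galen 7, Eskel 4, Harke 2, Farrow 2, Arden 3, Brisco 5 (total 23).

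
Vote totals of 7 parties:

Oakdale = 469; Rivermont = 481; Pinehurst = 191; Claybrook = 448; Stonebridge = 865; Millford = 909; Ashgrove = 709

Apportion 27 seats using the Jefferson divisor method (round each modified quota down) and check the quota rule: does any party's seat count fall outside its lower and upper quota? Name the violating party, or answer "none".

Standard quotas: Oakdale 3.110, Rivermont 3.189, Pinehurst 1.266, Claybrook 2.971, Stonebridge 5.736, Millford 6.027, Ashgrove 4.701.
Jefferson allocation: Oakdale 3, Rivermont 3, Pinehurst 1, Claybrook 3, Stonebridge 6, Millford 6, Ashgrove 5.
Every allocation lies between the lower and upper quota.

none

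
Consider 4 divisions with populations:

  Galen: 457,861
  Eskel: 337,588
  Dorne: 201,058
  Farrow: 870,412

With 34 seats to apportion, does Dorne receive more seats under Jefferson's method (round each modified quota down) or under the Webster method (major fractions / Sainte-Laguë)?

Webster

Jefferson: Galen 8, Eskel 6, Dorne 3, Farrow 17.
Webster: Galen 8, Eskel 6, Dorne 4, Farrow 16.
Dorne gets 3 under Jefferson and 4 under Webster.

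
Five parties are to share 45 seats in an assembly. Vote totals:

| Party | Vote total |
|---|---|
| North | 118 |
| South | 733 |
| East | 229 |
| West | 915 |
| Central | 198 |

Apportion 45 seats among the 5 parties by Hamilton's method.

The standard divisor is 2193/45 ≈ 48.733.
Standard quotas: North 2.421, South 15.041, East 4.699, West 18.776, Central 4.063.
Lower quotas: North 2, South 15, East 4, West 18, Central 4 (sum 43, leaving 2 seats).
Remainders in descending order: West 0.776, East 0.699, North 0.421, Central 0.063, South 0.041.
Largest remainders: West, East receive the extra seats.

North 2, South 15, East 5, West 19, Central 4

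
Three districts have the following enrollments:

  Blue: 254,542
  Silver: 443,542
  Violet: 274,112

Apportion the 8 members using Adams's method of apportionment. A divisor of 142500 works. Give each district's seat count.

With modified divisor 142500: modified quotas Blue 1.786, Silver 3.113, Violet 1.924.
Rounding up: Blue 2, Silver 4, Violet 2 (total 8).

Blue: 2, Silver: 4, Violet: 2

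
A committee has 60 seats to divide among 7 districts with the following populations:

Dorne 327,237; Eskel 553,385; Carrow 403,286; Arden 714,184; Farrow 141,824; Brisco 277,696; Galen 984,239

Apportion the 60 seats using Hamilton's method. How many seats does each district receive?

Standard divisor: 3401851 ÷ 60 ≈ 56697.517.
Standard quotas: Dorne 5.7716, Eskel 9.7603, Carrow 7.1129, Arden 12.5964, Farrow 2.5014, Brisco 4.8979, Galen 17.3595.
Lower quotas: Dorne 5, Eskel 9, Carrow 7, Arden 12, Farrow 2, Brisco 4, Galen 17 (sum 56, leaving 4 seats).
Remainders in descending order: Brisco 0.8979, Dorne 0.7716, Eskel 0.7603, Arden 0.5964, Farrow 0.5014, Galen 0.3595, Carrow 0.1129.
Largest remainders: Brisco, Dorne, Eskel, Arden receive the extra seats.

Dorne 6, Eskel 10, Carrow 7, Arden 13, Farrow 2, Brisco 5, Galen 17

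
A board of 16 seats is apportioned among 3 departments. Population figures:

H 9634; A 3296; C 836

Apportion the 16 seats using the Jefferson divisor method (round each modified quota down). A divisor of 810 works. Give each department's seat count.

With modified divisor 810: modified quotas H 11.894, A 4.069, C 1.032.
Rounding down: H 11, A 4, C 1 (total 16).

H: 11, A: 4, C: 1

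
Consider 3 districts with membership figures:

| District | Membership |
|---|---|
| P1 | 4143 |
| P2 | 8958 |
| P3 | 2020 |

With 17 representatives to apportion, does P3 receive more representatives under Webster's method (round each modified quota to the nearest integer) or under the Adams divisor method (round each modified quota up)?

Adams

Webster: P1 5, P2 10, P3 2.
Adams: P1 5, P2 9, P3 3.
P3 gets 2 under Webster and 3 under Adams.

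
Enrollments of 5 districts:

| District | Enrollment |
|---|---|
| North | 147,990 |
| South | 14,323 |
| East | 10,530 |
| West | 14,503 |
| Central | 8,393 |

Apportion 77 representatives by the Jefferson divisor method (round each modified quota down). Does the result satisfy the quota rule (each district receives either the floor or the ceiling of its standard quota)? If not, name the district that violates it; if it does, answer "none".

North

Standard quotas: North 58.216, South 5.634, East 4.142, West 5.705, Central 3.302.
Jefferson allocation: North 60, South 5, East 4, West 5, Central 3.
North has quota 58.216 (lower 58, upper 59) but receives 60 — outside the quota interval.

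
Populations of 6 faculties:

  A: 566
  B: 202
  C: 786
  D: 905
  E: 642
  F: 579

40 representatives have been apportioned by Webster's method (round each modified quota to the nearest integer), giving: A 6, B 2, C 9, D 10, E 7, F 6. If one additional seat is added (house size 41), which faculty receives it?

Priority for the next seat is population ÷ (current seats + 0.5).
Priorities: A 87.077, B 80.800, C 82.737, D 86.190, E 85.600, F 89.077.
Highest priority: F.

F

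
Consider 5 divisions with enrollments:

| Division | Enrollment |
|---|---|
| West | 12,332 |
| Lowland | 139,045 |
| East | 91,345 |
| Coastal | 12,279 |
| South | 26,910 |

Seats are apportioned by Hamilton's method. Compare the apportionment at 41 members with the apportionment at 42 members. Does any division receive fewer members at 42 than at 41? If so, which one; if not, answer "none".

At 41 seats: West 2, Lowland 20, East 13, Coastal 2, South 4.
At 42 seats: West 2, Lowland 21, East 13, Coastal 2, South 4.
No division's allocation decreased.

none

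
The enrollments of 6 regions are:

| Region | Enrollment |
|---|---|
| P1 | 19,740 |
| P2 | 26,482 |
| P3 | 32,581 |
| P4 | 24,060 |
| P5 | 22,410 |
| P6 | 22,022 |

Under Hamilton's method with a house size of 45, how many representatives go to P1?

Standard divisor: 147295 ÷ 45 ≈ 3273.222.
Standard quotas: P1 6.0308, P2 8.0905, P3 9.9538, P4 7.3506, P5 6.8465, P6 6.7279.
Lower quotas: P1 6, P2 8, P3 9, P4 7, P5 6, P6 6 (sum 42, leaving 3 seats).
Remainders in descending order: P3 0.9538, P5 0.8465, P6 0.7279, P4 0.3506, P2 0.0905, P1 0.0308.
The surplus seats go to P3, P5, P6.
P1 receives 6.

6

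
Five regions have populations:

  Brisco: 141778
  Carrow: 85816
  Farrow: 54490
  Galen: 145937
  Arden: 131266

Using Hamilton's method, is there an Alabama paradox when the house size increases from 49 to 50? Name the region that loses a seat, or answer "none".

At 49 seats: Brisco 12, Carrow 8, Farrow 5, Galen 13, Arden 11.
At 50 seats: Brisco 13, Carrow 7, Farrow 5, Galen 13, Arden 12.
Carrow drops from 8 to 7.

Carrow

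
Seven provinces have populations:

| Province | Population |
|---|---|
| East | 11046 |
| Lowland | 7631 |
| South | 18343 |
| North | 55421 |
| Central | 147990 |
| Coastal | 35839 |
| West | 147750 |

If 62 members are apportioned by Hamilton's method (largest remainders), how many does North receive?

8

Standard divisor: 424020 ÷ 62 ≈ 6839.032.
Standard quotas: East 1.6151, Lowland 1.1158, South 2.6821, North 8.1036, Central 21.6390, Coastal 5.2404, West 21.6039.
Lower quotas: East 1, Lowland 1, South 2, North 8, Central 21, Coastal 5, West 21 (sum 59, leaving 3 seats).
Remainders in descending order: South 0.6821, Central 0.6390, East 0.6151, West 0.6039, Coastal 0.2404, Lowland 0.1158, North 0.1036.
Largest remainders: South, Central, East receive the extra seats.
North receives 8.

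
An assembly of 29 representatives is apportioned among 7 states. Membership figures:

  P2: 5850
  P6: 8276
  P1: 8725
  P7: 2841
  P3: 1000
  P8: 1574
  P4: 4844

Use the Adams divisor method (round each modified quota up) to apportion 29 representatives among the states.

Standard divisor 33110/29 ≈ 1141.724; standard quotas: P2 5.124, P6 7.249, P1 7.642, P7 2.488, P3 0.876, P8 1.379, P4 4.243.
Rounding up gives 6, 8, 8, 3, 1, 2, 5 = 33 seats, so the divisor must be adjusted.
With modified divisor 1300: modified quotas P2 4.500, P6 6.366, P1 6.712, P7 2.185, P3 0.769, P8 1.211, P4 3.726.
Rounding up: P2 5, P6 7, P1 7, P7 3, P3 1, P8 2, P4 4 (total 29).

P2 5, P6 7, P1 7, P7 3, P3 1, P8 2, P4 4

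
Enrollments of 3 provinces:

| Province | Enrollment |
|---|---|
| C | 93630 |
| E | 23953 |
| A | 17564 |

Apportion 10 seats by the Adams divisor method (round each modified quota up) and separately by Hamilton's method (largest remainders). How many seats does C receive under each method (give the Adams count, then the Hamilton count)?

6 and 7

Adams: C 6, E 2, A 2.
Hamilton: C 7, E 2, A 1.
C gets 6 under Adams and 7 under Hamilton.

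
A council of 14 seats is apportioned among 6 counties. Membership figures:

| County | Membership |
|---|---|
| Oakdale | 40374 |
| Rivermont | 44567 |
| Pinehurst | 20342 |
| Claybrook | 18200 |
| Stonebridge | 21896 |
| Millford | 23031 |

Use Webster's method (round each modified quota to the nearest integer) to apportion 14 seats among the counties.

Oakdale: 3, Rivermont: 4, Pinehurst: 2, Claybrook: 1, Stonebridge: 2, Millford: 2

Standard divisor 168410/14 ≈ 12029.286; standard quotas: Oakdale 3.356, Rivermont 3.705, Pinehurst 1.691, Claybrook 1.513, Stonebridge 1.820, Millford 1.915.
Rounding to the nearest integer gives 3, 4, 2, 2, 2, 2 = 15 seats, so the divisor must be adjusted.
With modified divisor 12400: modified quotas Oakdale 3.256, Rivermont 3.594, Pinehurst 1.640, Claybrook 1.468, Stonebridge 1.766, Millford 1.857.
Rounding to the nearest integer: Oakdale 3, Rivermont 4, Pinehurst 2, Claybrook 1, Stonebridge 2, Millford 2 (total 14).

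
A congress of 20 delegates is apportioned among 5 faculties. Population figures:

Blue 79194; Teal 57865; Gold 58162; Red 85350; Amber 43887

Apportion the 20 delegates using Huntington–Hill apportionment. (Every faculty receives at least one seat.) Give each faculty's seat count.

With divisor 16747: modified quotas Blue 4.729, Teal 3.455, Gold 3.473, Red 5.096, Amber 2.621.
Geometric-mean thresholds: Blue √(4·5)=4.472, Teal √(3·4)=3.464, Gold √(3·4)=3.464, Red √(5·6)=5.477, Amber √(2·3)=2.449.
Each quota rounded against its threshold gives Blue 5, Teal 3, Gold 4, Red 5, Amber 3 (total 20).

Blue 5, Teal 3, Gold 4, Red 5, Amber 3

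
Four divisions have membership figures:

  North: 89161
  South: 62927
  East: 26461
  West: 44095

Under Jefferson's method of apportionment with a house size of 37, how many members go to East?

4

Standard divisor 222644/37 ≈ 6017.405; standard quotas: North 14.817, South 10.457, East 4.397, West 7.328.
Rounding down gives 14, 10, 4, 7 = 35 seats, so the divisor must be adjusted.
With modified divisor 5600: modified quotas North 15.922, South 11.237, East 4.725, West 7.874.
Rounding down: North 15, South 11, East 4, West 7 (total 37).
East receives 4.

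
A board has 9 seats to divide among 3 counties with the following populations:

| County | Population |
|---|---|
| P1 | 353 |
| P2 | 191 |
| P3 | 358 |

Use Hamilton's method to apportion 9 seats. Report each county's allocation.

P1=3; P2=2; P3=4

Total 902; standard divisor 902/9 ≈ 100.222.
Standard quotas: P1 3.522, P2 1.906, P3 3.572.
Lower quotas: P1 3, P2 1, P3 3 (sum 7, leaving 2 seats).
Remainders in descending order: P2 0.906, P3 0.572, P1 0.522.
Largest remainders: P2, P3 receive the extra seats.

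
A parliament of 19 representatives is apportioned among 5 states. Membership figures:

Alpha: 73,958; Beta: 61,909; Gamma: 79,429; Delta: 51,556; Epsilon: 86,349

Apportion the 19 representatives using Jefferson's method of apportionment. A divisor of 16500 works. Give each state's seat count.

With modified divisor 16500: modified quotas Alpha 4.482, Beta 3.752, Gamma 4.814, Delta 3.125, Epsilon 5.233.
Rounding down: Alpha 4, Beta 3, Gamma 4, Delta 3, Epsilon 5 (total 19).

Alpha 4; Beta 3; Gamma 4; Delta 3; Epsilon 5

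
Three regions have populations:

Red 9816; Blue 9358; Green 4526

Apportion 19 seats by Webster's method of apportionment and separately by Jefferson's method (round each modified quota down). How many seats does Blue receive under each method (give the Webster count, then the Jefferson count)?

7 and 8

Webster: Red 8, Blue 7, Green 4.
Jefferson: Red 8, Blue 8, Green 3.
Blue gets 7 under Webster and 8 under Jefferson.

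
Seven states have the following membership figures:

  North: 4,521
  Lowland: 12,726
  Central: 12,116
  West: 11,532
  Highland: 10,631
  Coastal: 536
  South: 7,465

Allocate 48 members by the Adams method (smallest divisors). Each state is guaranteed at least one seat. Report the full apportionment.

Standard divisor 59527/48 ≈ 1240.146; standard quotas: North 3.646, Lowland 10.262, Central 9.770, West 9.299, Highland 8.572, Coastal 0.432, South 6.019.
Rounding up gives 4, 11, 10, 10, 9, 1, 7 = 52 seats, so the divisor must be adjusted.
With modified divisor 1340: modified quotas North 3.374, Lowland 9.497, Central 9.042, West 8.606, Highland 7.934, Coastal 0.400, South 5.571.
Rounding up: North 4, Lowland 10, Central 10, West 9, Highland 8, Coastal 1, South 6 (total 48).

North 4; Lowland 10; Central 10; West 9; Highland 8; Coastal 1; South 6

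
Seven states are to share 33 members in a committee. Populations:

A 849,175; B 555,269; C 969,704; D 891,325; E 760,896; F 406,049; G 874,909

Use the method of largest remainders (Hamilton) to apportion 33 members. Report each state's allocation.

Total 5307327; standard divisor 5307327/33 ≈ 160828.091.
Standard quotas: A 5.2800, B 3.4526, C 6.0294, D 5.5421, E 4.7311, F 2.5247, G 5.4400.
Lower quotas: A 5, B 3, C 6, D 5, E 4, F 2, G 5 (sum 30, leaving 3 seats).
Remainders in descending order: E 0.7311, D 0.5421, F 0.5247, B 0.4526, G 0.4400, A 0.2800, C 0.0294.
Largest remainders: E, D, F receive the extra seats.

A 5, B 3, C 6, D 6, E 5, F 3, G 5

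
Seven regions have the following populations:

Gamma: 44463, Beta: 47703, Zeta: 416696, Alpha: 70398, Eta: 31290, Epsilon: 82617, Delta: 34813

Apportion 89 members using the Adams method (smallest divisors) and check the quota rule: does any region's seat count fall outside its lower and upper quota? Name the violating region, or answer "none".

Zeta

Standard quotas: Gamma 5.436, Beta 5.832, Zeta 50.944, Alpha 8.607, Eta 3.825, Epsilon 10.100, Delta 4.256.
Adams allocation: Gamma 6, Beta 6, Zeta 49, Alpha 9, Eta 4, Epsilon 10, Delta 5.
Zeta has quota 50.944 (lower 50, upper 51) but receives 49 — outside the quota interval.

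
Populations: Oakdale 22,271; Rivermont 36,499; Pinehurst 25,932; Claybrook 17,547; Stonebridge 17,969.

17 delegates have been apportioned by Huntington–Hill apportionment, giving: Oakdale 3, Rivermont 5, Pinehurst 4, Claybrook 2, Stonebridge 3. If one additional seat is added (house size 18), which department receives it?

Claybrook

Priority for the next seat is population ÷ (√(s·(s+1))).
Priorities: Oakdale 6429.084, Rivermont 6663.775, Pinehurst 5798.571, Claybrook 7163.533, Stonebridge 5187.203.
Highest priority: Claybrook.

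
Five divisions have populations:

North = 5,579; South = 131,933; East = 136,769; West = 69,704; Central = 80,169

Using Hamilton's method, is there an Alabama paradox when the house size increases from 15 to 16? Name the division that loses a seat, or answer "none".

At 15 seats: North 0, South 5, East 5, West 2, Central 3.
At 16 seats: North 0, South 5, East 5, West 3, Central 3.
No division's allocation decreased.

none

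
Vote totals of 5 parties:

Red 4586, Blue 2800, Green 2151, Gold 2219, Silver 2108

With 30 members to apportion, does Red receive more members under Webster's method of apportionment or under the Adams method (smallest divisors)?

Webster: Red 10, Blue 6, Green 5, Gold 5, Silver 4.
Adams: Red 9, Blue 6, Green 5, Gold 5, Silver 5.
Red gets 10 under Webster and 9 under Adams.

Webster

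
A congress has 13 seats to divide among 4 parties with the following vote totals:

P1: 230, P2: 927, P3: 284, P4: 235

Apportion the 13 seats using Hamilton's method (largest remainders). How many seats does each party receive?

P1: 2, P2: 7, P3: 2, P4: 2

Standard divisor: 1676 ÷ 13 ≈ 128.923.
Standard quotas: P1 1.784, P2 7.190, P3 2.203, P4 1.823.
Lower quotas: P1 1, P2 7, P3 2, P4 1 (sum 11, leaving 2 seats).
Remainders in descending order: P4 0.823, P1 0.784, P3 0.203, P2 0.190.
Largest remainders: P4, P1 receive the extra seats.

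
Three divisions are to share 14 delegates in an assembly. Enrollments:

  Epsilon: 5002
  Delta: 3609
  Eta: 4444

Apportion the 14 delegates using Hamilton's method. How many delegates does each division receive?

Epsilon: 5; Delta: 4; Eta: 5

Total 13055; standard divisor 13055/14 ≈ 932.5.
Standard quotas: Epsilon 5.3641, Delta 3.8702, Eta 4.7657.
Lower quotas: Epsilon 5, Delta 3, Eta 4 (sum 12, leaving 2 seats).
Remainders in descending order: Delta 0.8702, Eta 0.7657, Epsilon 0.3641.
The surplus seats go to Delta, Eta.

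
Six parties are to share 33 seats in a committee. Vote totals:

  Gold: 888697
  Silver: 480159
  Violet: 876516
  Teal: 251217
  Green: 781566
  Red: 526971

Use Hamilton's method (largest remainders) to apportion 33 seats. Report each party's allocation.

Gold: 8; Silver: 4; Violet: 8; Teal: 2; Green: 7; Red: 4

Standard divisor: 3805126 ÷ 33 ≈ 115306.848.
Standard quotas: Gold 7.7072, Silver 4.1642, Violet 7.6016, Teal 2.1787, Green 6.7781, Red 4.5702.
Lower quotas: Gold 7, Silver 4, Violet 7, Teal 2, Green 6, Red 4 (sum 30, leaving 3 seats).
Remainders in descending order: Green 0.7781, Gold 0.7072, Violet 0.6016, Red 0.5702, Teal 0.1787, Silver 0.1642.
Largest remainders: Green, Gold, Violet receive the extra seats.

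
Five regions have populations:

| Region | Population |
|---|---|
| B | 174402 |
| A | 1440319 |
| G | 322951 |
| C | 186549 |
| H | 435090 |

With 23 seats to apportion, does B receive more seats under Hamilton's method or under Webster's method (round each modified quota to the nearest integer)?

Webster

Hamilton: B 1, A 13, G 3, C 2, H 4.
Webster: B 2, A 12, G 3, C 2, H 4.
B gets 1 under Hamilton and 2 under Webster.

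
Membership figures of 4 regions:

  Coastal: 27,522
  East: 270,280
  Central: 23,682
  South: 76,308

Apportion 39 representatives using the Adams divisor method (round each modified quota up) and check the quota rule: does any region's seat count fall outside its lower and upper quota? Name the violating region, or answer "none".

East

Standard quotas: Coastal 2.698, East 26.499, Central 2.322, South 7.481.
Adams allocation: Coastal 3, East 25, Central 3, South 8.
East has quota 26.499 (lower 26, upper 27) but receives 25 — outside the quota interval.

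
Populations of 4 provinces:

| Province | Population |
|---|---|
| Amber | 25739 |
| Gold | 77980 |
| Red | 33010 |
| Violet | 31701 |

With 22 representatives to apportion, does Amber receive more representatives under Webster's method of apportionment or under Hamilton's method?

Hamilton

Webster: Amber 3, Gold 11, Red 4, Violet 4.
Hamilton: Amber 4, Gold 10, Red 4, Violet 4.
Amber gets 3 under Webster and 4 under Hamilton.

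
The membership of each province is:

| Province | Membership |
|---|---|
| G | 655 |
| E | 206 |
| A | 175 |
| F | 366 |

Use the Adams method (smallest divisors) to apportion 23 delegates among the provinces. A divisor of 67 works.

G=10; E=4; A=3; F=6

With modified divisor 67: modified quotas G 9.776, E 3.075, A 2.612, F 5.463.
Rounding up: G 10, E 4, A 3, F 6 (total 23).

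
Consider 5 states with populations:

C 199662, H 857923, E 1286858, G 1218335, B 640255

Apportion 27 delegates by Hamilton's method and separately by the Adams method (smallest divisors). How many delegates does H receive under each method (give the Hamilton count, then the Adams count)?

6 and 5

Hamilton: C 1, H 6, E 8, G 8, B 4.
Adams: C 2, H 5, E 8, G 8, B 4.
H gets 6 under Hamilton and 5 under Adams.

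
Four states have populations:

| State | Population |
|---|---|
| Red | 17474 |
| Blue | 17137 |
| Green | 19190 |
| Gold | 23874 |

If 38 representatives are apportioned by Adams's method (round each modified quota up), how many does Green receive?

Standard divisor 77675/38 ≈ 2044.079; standard quotas: Red 8.549, Blue 8.384, Green 9.388, Gold 11.680.
Rounding up gives 9, 9, 10, 12 = 40 seats, so the divisor must be adjusted.
With modified divisor 2160: modified quotas Red 8.090, Blue 7.934, Green 8.884, Gold 11.053.
Rounding up: Red 9, Blue 8, Green 9, Gold 12 (total 38).
Green receives 9.

9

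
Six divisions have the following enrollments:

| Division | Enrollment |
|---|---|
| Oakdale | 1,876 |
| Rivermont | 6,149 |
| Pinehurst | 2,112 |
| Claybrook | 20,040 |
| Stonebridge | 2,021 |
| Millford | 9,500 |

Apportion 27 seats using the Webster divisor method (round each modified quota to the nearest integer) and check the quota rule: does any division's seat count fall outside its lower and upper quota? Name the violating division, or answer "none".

Standard quotas: Oakdale 1.215, Rivermont 3.982, Pinehurst 1.368, Claybrook 12.976, Stonebridge 1.309, Millford 6.151.
Webster allocation: Oakdale 1, Rivermont 4, Pinehurst 1, Claybrook 14, Stonebridge 1, Millford 6.
Claybrook has quota 12.976 (lower 12, upper 13) but receives 14 — outside the quota interval.

Claybrook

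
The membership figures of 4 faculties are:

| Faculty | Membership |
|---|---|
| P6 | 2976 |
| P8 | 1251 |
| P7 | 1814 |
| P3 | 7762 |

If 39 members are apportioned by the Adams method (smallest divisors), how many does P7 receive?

Standard divisor 13803/39 ≈ 353.923; standard quotas: P6 8.409, P8 3.535, P7 5.125, P3 21.931.
Rounding up gives 9, 4, 6, 22 = 41 seats, so the divisor must be adjusted.
With modified divisor 370: modified quotas P6 8.043, P8 3.381, P7 4.903, P3 20.978.
Rounding up: P6 9, P8 4, P7 5, P3 21 (total 39).
P7 receives 5.

5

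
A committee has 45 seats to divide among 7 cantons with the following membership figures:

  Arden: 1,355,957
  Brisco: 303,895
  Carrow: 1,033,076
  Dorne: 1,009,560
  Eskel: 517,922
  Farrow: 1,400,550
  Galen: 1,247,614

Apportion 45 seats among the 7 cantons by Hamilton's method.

Total 6868574; standard divisor 6868574/45 ≈ 152634.978.
Standard quotas: Arden 8.8837, Brisco 1.9910, Carrow 6.7683, Dorne 6.6142, Eskel 3.3932, Farrow 9.1758, Galen 8.1738.
Lower quotas: Arden 8, Brisco 1, Carrow 6, Dorne 6, Eskel 3, Farrow 9, Galen 8 (sum 41, leaving 4 seats).
Remainders in descending order: Brisco 0.9910, Arden 0.8837, Carrow 0.7683, Dorne 0.6142, Eskel 0.3932, Farrow 0.1758, Galen 0.1738.
The surplus seats go to Brisco, Arden, Carrow, Dorne.

Arden=9; Brisco=2; Carrow=7; Dorne=7; Eskel=3; Farrow=9; Galen=8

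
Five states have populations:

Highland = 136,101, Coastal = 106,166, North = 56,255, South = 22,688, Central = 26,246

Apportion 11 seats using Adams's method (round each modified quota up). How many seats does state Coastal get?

3

Standard divisor 347456/11 ≈ 31586.909; standard quotas: Highland 4.309, Coastal 3.361, North 1.781, South 0.718, Central 0.831.
Rounding up gives 5, 4, 2, 1, 1 = 13 seats, so the divisor must be adjusted.
With modified divisor 40400: modified quotas Highland 3.369, Coastal 2.628, North 1.392, South 0.562, Central 0.650.
Rounding up: Highland 4, Coastal 3, North 2, South 1, Central 1 (total 11).
Coastal receives 3.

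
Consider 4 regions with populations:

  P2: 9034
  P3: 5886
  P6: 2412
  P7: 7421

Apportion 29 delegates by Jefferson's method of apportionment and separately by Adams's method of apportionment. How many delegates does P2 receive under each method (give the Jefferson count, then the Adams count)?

11 and 10

Jefferson: P2 11, P3 7, P6 2, P7 9.
Adams: P2 10, P3 7, P6 3, P7 9.
P2 gets 11 under Jefferson and 10 under Adams.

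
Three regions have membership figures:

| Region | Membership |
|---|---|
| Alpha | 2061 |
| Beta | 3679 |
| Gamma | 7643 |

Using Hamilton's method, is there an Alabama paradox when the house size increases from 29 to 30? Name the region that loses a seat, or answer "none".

At 29 seats: Alpha 4, Beta 8, Gamma 17.
At 30 seats: Alpha 5, Beta 8, Gamma 17.
No region's allocation decreased.

none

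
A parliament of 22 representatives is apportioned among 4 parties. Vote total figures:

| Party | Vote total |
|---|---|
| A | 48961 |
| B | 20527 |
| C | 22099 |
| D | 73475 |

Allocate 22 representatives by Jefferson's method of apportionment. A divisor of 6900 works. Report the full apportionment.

A: 7, B: 2, C: 3, D: 10

With modified divisor 6900: modified quotas A 7.096, B 2.975, C 3.203, D 10.649.
Rounding down: A 7, B 2, C 3, D 10 (total 22).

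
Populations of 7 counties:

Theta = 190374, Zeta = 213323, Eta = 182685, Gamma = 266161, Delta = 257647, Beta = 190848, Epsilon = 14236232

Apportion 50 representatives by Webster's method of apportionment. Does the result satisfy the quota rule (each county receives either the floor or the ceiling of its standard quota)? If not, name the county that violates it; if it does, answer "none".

Standard quotas: Theta 0.613, Zeta 0.686, Eta 0.588, Gamma 0.857, Delta 0.829, Beta 0.614, Epsilon 45.813.
Webster allocation: Theta 1, Zeta 1, Eta 1, Gamma 1, Delta 1, Beta 1, Epsilon 44.
Epsilon has quota 45.813 (lower 45, upper 46) but receives 44 — outside the quota interval.

Epsilon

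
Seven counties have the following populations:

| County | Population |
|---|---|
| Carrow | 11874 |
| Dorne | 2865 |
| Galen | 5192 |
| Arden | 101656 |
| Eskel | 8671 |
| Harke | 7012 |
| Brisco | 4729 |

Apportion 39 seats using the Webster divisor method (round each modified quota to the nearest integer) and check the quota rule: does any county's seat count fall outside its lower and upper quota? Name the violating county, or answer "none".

Standard quotas: Carrow 3.261, Dorne 0.787, Galen 1.426, Arden 27.920, Eskel 2.381, Harke 1.926, Brisco 1.299.
Webster allocation: Carrow 3, Dorne 1, Galen 1, Arden 29, Eskel 2, Harke 2, Brisco 1.
Arden has quota 27.920 (lower 27, upper 28) but receives 29 — outside the quota interval.

Arden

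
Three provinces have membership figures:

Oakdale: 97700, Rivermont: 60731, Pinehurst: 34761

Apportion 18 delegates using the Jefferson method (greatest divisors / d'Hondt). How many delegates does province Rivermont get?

Standard divisor 193192/18 ≈ 10732.889; standard quotas: Oakdale 9.103, Rivermont 5.658, Pinehurst 3.239.
Rounding down gives 9, 5, 3 = 17 seats, so the divisor must be adjusted.
With modified divisor 9900: modified quotas Oakdale 9.869, Rivermont 6.134, Pinehurst 3.511.
Rounding down: Oakdale 9, Rivermont 6, Pinehurst 3 (total 18).
Rivermont receives 6.

6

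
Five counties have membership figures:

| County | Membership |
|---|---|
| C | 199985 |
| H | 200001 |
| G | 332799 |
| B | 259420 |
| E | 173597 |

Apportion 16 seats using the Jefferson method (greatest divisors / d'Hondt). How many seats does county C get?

Standard divisor 1165802/16 ≈ 72862.625; standard quotas: C 2.745, H 2.745, G 4.567, B 3.560, E 2.383.
Rounding down gives 2, 2, 4, 3, 2 = 13 seats, so the divisor must be adjusted.
With modified divisor 65700: modified quotas C 3.044, H 3.044, G 5.065, B 3.949, E 2.642.
Rounding down: C 3, H 3, G 5, B 3, E 2 (total 16).
C receives 3.

3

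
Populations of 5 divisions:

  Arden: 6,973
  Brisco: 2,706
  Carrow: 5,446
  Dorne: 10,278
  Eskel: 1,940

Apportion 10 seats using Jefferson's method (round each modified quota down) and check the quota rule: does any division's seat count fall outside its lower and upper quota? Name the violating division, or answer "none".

Standard quotas: Arden 2.550, Brisco 0.990, Carrow 1.992, Dorne 3.759, Eskel 0.710.
Jefferson allocation: Arden 3, Brisco 1, Carrow 2, Dorne 4, Eskel 0.
Every allocation lies between the lower and upper quota.

none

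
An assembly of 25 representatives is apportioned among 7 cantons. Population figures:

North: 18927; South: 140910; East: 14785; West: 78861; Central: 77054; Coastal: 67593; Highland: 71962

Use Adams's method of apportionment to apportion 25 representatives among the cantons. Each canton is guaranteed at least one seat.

Standard divisor 470092/25 ≈ 18803.68; standard quotas: North 1.007, South 7.494, East 0.786, West 4.194, Central 4.098, Coastal 3.595, Highland 3.827.
Rounding up gives 2, 8, 1, 5, 5, 4, 4 = 29 seats, so the divisor must be adjusted.
With modified divisor 21300: modified quotas North 0.889, South 6.615, East 0.694, West 3.702, Central 3.618, Coastal 3.173, Highland 3.378.
Rounding up: North 1, South 7, East 1, West 4, Central 4, Coastal 4, Highland 4 (total 25).

North=1, South=7, East=1, West=4, Central=4, Coastal=4, Highland=4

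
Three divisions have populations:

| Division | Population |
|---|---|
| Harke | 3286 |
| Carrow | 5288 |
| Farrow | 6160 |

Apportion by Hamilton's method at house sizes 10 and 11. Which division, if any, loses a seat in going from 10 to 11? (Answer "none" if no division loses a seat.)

none

At 10 seats: Harke 2, Carrow 4, Farrow 4.
At 11 seats: Harke 2, Carrow 4, Farrow 5.
No division's allocation decreased.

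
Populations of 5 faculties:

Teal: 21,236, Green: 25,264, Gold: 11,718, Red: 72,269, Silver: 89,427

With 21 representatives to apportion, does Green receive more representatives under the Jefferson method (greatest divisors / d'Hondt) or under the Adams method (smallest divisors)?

Jefferson: Teal 2, Green 2, Gold 1, Red 7, Silver 9.
Adams: Teal 2, Green 3, Gold 1, Red 7, Silver 8.
Green gets 2 under Jefferson and 3 under Adams.

Adams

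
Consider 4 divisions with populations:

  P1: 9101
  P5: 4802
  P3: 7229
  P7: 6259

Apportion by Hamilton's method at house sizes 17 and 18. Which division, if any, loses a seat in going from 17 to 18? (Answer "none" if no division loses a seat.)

none

At 17 seats: P1 6, P5 3, P3 4, P7 4.
At 18 seats: P1 6, P5 3, P3 5, P7 4.
No division's allocation decreased.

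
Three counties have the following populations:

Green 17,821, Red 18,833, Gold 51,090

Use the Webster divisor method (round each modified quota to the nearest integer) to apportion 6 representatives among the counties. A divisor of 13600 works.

Green: 1, Red: 1, Gold: 4

With modified divisor 13600: modified quotas Green 1.310, Red 1.385, Gold 3.757.
Rounding to the nearest integer: Green 1, Red 1, Gold 4 (total 6).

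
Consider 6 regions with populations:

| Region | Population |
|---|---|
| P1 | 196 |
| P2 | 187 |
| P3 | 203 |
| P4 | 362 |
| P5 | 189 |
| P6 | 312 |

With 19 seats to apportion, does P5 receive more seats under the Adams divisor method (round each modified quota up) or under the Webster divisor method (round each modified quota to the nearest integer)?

Adams: P1 3, P2 2, P3 3, P4 4, P5 3, P6 4.
Webster: P1 3, P2 2, P3 3, P4 5, P5 2, P6 4.
P5 gets 3 under Adams and 2 under Webster.

Adams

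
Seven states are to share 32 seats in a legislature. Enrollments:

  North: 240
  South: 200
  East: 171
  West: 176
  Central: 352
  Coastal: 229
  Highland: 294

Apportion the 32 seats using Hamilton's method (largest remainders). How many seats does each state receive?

North: 5, South: 4, East: 3, West: 3, Central: 7, Coastal: 4, Highland: 6

The standard divisor is 1662/32 ≈ 51.938.
Standard quotas: North 4.621, South 3.851, East 3.292, West 3.389, Central 6.777, Coastal 4.409, Highland 5.661.
Lower quotas: North 4, South 3, East 3, West 3, Central 6, Coastal 4, Highland 5 (sum 28, leaving 4 seats).
Remainders in descending order: South 0.851, Central 0.777, Highland 0.661, North 0.621, Coastal 0.409, West 0.389, East 0.292.
Largest remainders: South, Central, Highland, North receive the extra seats.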